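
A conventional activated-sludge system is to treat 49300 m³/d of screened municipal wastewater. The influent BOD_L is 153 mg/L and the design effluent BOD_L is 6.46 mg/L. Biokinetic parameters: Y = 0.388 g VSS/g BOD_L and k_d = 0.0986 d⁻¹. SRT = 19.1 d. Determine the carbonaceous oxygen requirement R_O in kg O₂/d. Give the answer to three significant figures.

R_O ≈ 5840 kg O₂/d

Observed yield with endogenous decay: Y_obs = Y / (1 + k_d·θ_c) = 0.388 / (1 + 0.0986 × 19.1) = 0.388 / 2.883 = 0.1346 g VSS/g BOD_L.
Substrate removed = Q·(S₀ − S) = 49300 m³/d × (153 − 6.46) g/m³ = 7.22×10^6 g/d = 7224 kg/d.
Net sludge production P_X = 0.1346 × 7224 = 972.2 kg VSS/d.
Carbonaceous O₂ demand = substrate oxidised − cell-mass equivalent = 7224 − 1.42 × 972.2 = 5844 kg O₂/d.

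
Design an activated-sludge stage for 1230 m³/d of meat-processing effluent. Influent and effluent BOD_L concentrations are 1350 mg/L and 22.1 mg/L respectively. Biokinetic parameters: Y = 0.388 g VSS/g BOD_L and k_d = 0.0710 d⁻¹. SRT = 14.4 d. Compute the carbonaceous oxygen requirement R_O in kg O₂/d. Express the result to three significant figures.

R_O ≈ 1190 kg O₂/d

Correct the yield for decay: Y_obs = Y/(1 + k_d θ_c) = 0.388 / (1 + 0.0710 × 14.4) = 0.388 / 2.022 = 0.1919.
ΔS = 1350 − 22.1 = 1328 mg/L, so the substrate removal rate is 1230 × 1328/1000 = 1633 kg BOD_L/d.
Biomass synthesised: P_X = Y_obs × 1633 = 313.4 kg VSS/d.
Carbonaceous O₂ demand = substrate oxidised − cell-mass equivalent = 1633 − 1.42 × 313.4 = 1188 kg O₂/d.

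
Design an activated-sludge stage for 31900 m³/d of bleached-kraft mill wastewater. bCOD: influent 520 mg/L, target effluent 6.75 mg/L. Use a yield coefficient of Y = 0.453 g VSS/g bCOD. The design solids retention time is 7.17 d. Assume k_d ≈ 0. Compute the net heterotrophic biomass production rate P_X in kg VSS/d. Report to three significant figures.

Since k_d ≈ 0, Y_obs = Y = 0.453 g VSS/g bCOD.
Mass of bCOD removed per day: Q(S₀ − S) = 31900 × 513.2 g/m³ = 16373 kg/d.
So the net sludge growth is P_X = 0.4530 × 16373 = 7417 kg VSS/d.

P_X ≈ 7420 kg VSS/d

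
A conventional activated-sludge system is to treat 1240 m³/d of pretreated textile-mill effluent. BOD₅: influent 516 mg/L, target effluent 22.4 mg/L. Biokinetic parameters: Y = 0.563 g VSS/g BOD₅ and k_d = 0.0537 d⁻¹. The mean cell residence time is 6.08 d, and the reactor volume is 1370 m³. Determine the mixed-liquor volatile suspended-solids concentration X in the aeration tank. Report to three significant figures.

X = Y·Q·ΔS·θ_c / [V·(1 + k_d θ_c)] = 0.563 × 1240 × (516 − 22.4) × 6.08 / [1370 × (1 + 0.0537 × 6.08)] = 1153 mg/L.

X ≈ 1150 mg/L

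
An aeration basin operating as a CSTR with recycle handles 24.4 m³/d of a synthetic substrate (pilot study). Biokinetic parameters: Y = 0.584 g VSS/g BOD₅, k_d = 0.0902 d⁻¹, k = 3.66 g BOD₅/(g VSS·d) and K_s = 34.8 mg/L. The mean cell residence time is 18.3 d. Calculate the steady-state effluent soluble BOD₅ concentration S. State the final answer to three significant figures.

S ≈ 2.53 mg/L

Effluent substrate depends only on kinetics and SRT: S = K_s(1 + k_d θ_c) / [θ_c(Yk − k_d) − 1] = 34.8 × (1 + 0.0902 × 18.3) / [18.3 × (0.584 × 3.66 − 0.0902) − 1] = 92.24 / 36.46 = 2.530 mg/L.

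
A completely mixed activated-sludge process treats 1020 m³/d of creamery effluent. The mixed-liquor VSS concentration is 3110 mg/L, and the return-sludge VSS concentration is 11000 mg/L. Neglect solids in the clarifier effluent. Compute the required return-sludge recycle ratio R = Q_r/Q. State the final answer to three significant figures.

R ≈ 0.394

R = Q_r/Q = X/(X_r − X) = 3110 / (11000 − 3110) = 0.3942.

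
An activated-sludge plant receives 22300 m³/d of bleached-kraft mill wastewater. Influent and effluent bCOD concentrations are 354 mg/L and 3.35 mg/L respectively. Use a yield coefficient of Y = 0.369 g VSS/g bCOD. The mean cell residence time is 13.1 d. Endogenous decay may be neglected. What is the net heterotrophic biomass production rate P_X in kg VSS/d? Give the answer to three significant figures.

P_X ≈ 2890 kg VSS/d

With endogenous decay neglected, the observed yield equals the true yield: Y_obs = Y = 0.369 g VSS/g bCOD.
Mass of bCOD removed per day: Q(S₀ − S) = 22300 × 350.6 g/m³ = 7819 kg/d.
Biomass produced: P_X = Y_obs·Q·ΔS = 0.3690 × 7819 ≈ 2885 kg VSS/d.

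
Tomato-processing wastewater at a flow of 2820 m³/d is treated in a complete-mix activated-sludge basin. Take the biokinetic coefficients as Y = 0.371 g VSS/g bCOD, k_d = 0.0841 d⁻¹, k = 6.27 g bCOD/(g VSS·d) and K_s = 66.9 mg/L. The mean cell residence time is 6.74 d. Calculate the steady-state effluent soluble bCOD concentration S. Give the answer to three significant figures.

From the Monod/SRT balance for a CMAS, S = K_s·(1+k_d θ_c)/[θ_c·(Y k − k_d) − 1] = 66.9 × (1 + 0.0841 × 6.74) / [6.74 × (0.371 × 6.27 − 0.0841) − 1] = 104.8 / 14.11 = 7.428 mg/L.

S ≈ 7.43 mg/L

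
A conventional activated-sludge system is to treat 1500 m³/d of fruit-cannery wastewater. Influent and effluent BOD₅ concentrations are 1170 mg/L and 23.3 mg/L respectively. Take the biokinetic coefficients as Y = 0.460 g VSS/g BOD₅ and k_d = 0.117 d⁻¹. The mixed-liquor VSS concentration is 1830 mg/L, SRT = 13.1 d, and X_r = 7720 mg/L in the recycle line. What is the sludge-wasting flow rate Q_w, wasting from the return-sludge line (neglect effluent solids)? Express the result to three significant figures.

Q_w ≈ 40.5 m³/d

From the SRT design equation V = Y Q (S₀−S) θ_c / [X (1 + k_d θ_c)] = 0.460 × 1500 × (1170 − 23.3) × 13.1 / [1830 × (1 + 0.117 × 13.1)] = 1.04×10^7 / 4635 = 2236 m³.
θ_c = V·X/(Q_w·X_r) when wasting from the recycle, so Q_w = V·X/(θ_c·X_r) = 2236 × 1830 / (13.1 × 7720) = 40.47 m³/d.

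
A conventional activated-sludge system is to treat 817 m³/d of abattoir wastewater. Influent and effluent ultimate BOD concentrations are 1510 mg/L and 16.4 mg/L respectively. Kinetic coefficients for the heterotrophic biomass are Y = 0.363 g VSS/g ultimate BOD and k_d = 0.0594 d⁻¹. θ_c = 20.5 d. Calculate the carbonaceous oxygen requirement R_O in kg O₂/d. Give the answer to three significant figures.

Y_obs = Y / (1 + k_d θ_c) = 0.363 / (1 + 0.0594 × 20.5) = 0.363 / 2.218 = 0.1637.
Q·(S₀ − S) = 817 × (1510 − 16.4) × 10⁻³ = 1220 kg/d removed.
P_X = Y_obs·Q·(S₀ − S) = 0.1637 × 1220 = 199.7 kg VSS/d.
Carbonaceous O₂ demand = substrate oxidised − cell-mass equivalent = 1220 − 1.42 × 199.7 = 936.6 kg O₂/d.

R_O ≈ 937 kg O₂/d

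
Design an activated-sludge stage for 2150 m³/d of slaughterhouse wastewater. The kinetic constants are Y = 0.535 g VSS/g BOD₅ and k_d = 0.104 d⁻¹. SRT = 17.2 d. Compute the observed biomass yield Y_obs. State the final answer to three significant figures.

The observed yield is Y_obs = Y/(1 + k_d·θ_c) = 0.535 / (1 + 0.104 × 17.2) = 0.535 / 2.789 = 0.1918 g VSS per g BOD₅ removed.

Y_obs ≈ 0.192 g VSS/g BOD₅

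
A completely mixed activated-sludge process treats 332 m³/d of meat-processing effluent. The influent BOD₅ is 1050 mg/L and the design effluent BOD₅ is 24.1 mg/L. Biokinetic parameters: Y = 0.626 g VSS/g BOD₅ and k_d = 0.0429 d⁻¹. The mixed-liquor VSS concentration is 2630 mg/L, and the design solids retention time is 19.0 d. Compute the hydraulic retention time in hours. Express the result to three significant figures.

τ ≈ 61.3 h

Steady-state biomass mass balance: V·X·(1 + k_d·θ_c) = Y·Q·(S₀ − S)·θ_c, so V = 0.626 × 332 × (1050 − 24.1) × 19.0 / [2630 × (1 + 0.0429 × 19.0)] = 4.05×10^6 / 4774 = 848.6 m³.
Hydraulic retention time τ = V/Q = 848.6 / 332 = 2.556 d = 61.35 h.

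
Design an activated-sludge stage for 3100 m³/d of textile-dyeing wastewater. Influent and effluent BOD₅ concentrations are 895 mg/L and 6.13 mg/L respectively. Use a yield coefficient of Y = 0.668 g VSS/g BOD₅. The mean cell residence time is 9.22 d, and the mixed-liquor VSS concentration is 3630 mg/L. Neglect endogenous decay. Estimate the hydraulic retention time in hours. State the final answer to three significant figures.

τ ≈ 36.2 h

V·X = Y·Q·ΔS·θ_c gives V = 0.668 × 3100 × (895 − 6.13) × 9.22 / 3630 = 4675 m³.
HRT = V/Q = 4675 m³ / 3100 m³·d⁻¹ = 1.508 d × 24 = 36.20 h.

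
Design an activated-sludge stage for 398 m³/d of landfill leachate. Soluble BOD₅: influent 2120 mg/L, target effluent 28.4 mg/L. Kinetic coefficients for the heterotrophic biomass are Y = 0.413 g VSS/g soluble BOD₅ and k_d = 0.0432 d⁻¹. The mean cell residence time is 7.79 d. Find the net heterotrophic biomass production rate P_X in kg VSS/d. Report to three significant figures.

The observed yield is Y_obs = Y/(1 + k_d·θ_c) = 0.413 / (1 + 0.0432 × 7.79) = 0.413 / 1.337 = 0.3090 g VSS per g soluble BOD₅ removed.
Q·(S₀ − S) = 398 × (2120 − 28.4) × 10⁻³ = 832.5 kg/d removed.
Net biomass production P_X = Y_obs × Q·(S₀ − S) = 0.3090 × 832.5 = 257.2 kg VSS/d.

P_X ≈ 257 kg VSS/d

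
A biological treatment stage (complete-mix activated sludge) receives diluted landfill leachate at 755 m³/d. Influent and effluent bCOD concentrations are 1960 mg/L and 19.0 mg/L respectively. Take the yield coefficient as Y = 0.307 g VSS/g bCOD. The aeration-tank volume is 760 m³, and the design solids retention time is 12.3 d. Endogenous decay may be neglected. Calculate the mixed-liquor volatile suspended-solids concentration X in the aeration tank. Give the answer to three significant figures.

X ≈ 7280 mg/L

X = Y·Q·ΔS·θ_c / V = 0.307 × 755 × (1960 − 19.0) × 12.3 / 760 = 7281 mg/L.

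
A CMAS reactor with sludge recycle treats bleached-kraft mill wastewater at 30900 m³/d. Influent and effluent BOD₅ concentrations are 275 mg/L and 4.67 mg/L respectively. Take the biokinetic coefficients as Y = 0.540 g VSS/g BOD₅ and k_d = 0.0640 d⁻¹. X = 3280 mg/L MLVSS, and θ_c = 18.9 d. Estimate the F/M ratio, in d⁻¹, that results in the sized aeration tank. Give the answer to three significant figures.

F/M ≈ 0.220 d⁻¹

Steady-state biomass mass balance: V·X·(1 + k_d·θ_c) = Y·Q·(S₀ − S)·θ_c, so V = 0.540 × 30900 × (275 − 4.67) × 18.9 / [3280 × (1 + 0.0640 × 18.9)] = 8.53×10^7 / 7247 = 11763 m³.
F/M = applied load / biomass = Q·S₀/(V·X) = 30900 × 275 / (11763 × 3280) = 0.2202 d⁻¹.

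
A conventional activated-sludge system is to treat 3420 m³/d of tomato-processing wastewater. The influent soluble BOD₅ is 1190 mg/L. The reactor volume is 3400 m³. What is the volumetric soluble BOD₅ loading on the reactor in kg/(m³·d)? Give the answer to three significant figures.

L_v ≈ 1.20 kg soluble BOD₅/(m³·d)

Volumetric loading L_v = Q·S₀ / V = 3420 × 1190 g/m³ / 3400 m³ = 1197 g/(m³·d) = 1.197 kg soluble BOD₅/(m³·d).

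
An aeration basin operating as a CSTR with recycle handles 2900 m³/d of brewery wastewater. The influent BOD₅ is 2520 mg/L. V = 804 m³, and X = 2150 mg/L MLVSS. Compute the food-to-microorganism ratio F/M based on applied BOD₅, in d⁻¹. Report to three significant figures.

F/M ≈ 4.23 d⁻¹

F/M = applied load / biomass = Q·S₀/(V·X) = 2900 × 2520 / (804.0 × 2150) = 4.228 d⁻¹.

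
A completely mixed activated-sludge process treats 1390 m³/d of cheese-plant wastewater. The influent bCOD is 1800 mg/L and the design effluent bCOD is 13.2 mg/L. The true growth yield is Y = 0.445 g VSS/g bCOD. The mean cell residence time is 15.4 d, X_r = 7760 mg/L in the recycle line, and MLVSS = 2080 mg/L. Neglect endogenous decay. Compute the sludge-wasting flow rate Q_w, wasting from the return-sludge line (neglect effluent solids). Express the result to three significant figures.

With k_d = 0 the design equation reduces to V = Y Q (S₀−S) θ_c / X = 0.445 × 1390 × (1800 − 13.2) × 15.4 / 2080 = 8183 m³.
Wasting from the return line (neglecting effluent solids): Q_w = V·X / (θ_c·X_r) = 8183 × 2080 / (15.4 × 7760) = 142.4 m³/d.

Q_w ≈ 142 m³/d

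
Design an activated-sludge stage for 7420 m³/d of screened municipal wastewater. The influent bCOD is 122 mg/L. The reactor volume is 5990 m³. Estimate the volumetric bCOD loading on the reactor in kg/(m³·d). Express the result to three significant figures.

Applied bCOD load per unit volume = Q·S₀/V = (7420 × 122/1000)/5990 = 0.1511 kg bCOD·m⁻³·d⁻¹.

L_v ≈ 0.151 kg bCOD/(m³·d)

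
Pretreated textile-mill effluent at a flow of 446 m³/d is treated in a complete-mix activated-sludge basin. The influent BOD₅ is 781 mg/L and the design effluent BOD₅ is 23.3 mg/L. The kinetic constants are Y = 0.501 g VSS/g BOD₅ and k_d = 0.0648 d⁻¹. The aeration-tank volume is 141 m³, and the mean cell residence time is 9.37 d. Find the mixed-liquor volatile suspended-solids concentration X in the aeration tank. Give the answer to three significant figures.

X ≈ 7000 mg/L

Solving the biomass balance for X: X = Y Q (S₀−S) θ_c / [V (1+k_d θ_c)] = 0.501 × 446 × (781 − 23.3) × 9.37 / [141 × (1 + 0.0648 × 9.37)] = 7000 mg/L.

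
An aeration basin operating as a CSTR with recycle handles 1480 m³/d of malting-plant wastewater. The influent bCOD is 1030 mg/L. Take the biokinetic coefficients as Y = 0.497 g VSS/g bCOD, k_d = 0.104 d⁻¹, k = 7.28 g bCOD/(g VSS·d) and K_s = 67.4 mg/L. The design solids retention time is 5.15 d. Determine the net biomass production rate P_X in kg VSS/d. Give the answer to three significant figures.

For a completely mixed reactor with recycle the Lawrence–McCarty relation gives S = K_s·(1 + k_d·θ_c) / [θ_c·(Y·k − k_d) − 1] = 67.4 × (1 + 0.104 × 5.15) / [5.15 × (0.497 × 7.28 − 0.104) − 1] = 103.5 / 17.10 = 6.053 mg/L.
Observed yield with endogenous decay: Y_obs = Y / (1 + k_d·θ_c) = 0.497 / (1 + 0.104 × 5.15) = 0.497 / 1.536 = 0.3237 g VSS/g bCOD.
Mass of bCOD removed per day: Q(S₀ − S) = 1480 × 1024 g/m³ = 1515 kg/d.
So the net sludge growth is P_X = 0.3237 × 1515 = 490.5 kg VSS/d.

P_X ≈ 490 kg VSS/d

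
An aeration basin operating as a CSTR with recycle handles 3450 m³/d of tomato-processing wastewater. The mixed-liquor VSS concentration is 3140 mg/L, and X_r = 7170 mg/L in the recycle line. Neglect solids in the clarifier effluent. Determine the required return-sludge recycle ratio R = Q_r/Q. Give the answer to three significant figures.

R ≈ 0.779

Solids balance on the clarifier gives (1+R)X = R·X_r, so R = X/(X_r − X) = 3140 / (7170 − 3140) = 0.7792.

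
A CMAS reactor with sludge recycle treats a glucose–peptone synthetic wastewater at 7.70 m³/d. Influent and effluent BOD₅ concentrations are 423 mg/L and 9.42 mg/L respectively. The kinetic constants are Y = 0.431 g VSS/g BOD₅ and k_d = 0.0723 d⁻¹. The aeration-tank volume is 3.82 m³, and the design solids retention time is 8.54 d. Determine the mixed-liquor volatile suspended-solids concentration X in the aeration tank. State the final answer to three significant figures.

X ≈ 1900 mg/L

X = Y·Q·ΔS·θ_c / [V·(1 + k_d θ_c)] = 0.431 × 7.70 × (423 − 9.42) × 8.54 / [3.82 × (1 + 0.0723 × 8.54)] = 1897 mg/L.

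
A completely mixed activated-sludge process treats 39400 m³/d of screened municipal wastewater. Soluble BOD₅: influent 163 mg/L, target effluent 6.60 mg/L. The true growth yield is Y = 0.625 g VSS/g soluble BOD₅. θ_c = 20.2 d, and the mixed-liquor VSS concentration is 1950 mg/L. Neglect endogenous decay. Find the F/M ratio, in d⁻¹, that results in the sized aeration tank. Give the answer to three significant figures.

F/M ≈ 0.0826 d⁻¹

Biomass mass balance (decay neglected): V·X = Y·Q·(S₀ − S)·θ_c, so V = 0.625 × 39400 × (163 − 6.60) × 20.2 / 1950 = 39896 m³.
Food-to-microorganism ratio F/M = Q S₀ / (V X) = 39400 × 163 / (39896 × 1950) = 0.08255 d⁻¹.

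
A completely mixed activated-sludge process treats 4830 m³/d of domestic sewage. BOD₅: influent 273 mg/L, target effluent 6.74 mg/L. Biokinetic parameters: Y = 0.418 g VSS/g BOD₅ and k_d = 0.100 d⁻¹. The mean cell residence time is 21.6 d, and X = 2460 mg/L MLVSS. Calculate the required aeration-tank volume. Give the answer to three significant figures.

V ≈ 1490 m³

From the SRT design equation V = Y Q (S₀−S) θ_c / [X (1 + k_d θ_c)] = 0.418 × 4830 × (273 − 6.74) × 21.6 / [2460 × (1 + 0.100 × 21.6)] = 1.16×10^7 / 7774 = 1494 m³.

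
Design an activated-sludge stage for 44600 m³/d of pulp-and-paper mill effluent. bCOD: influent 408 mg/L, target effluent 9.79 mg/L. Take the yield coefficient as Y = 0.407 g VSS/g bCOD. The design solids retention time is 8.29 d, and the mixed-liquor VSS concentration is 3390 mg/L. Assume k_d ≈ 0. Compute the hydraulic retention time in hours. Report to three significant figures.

V·X = Y·Q·ΔS·θ_c gives V = 0.407 × 44600 × (408 − 9.79) × 8.29 / 3390 = 17676 m³.
Hydraulic retention time τ = V/Q = 17676 / 44600 = 0.3963 d = 9.512 h.

τ ≈ 9.51 h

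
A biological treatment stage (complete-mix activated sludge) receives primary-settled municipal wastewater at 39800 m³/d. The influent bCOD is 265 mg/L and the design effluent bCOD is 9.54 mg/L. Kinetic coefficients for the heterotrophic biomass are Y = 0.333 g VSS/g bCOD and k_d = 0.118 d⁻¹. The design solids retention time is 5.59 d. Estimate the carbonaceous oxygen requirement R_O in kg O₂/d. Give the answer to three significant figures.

R_O ≈ 7270 kg O₂/d

Correct the yield for decay: Y_obs = Y/(1 + k_d θ_c) = 0.333 / (1 + 0.118 × 5.59) = 0.333 / 1.660 = 0.2006.
Q·(S₀ − S) = 39800 × (265 − 9.54) × 10⁻³ = 10167 kg/d removed.
Net sludge production P_X = 0.2006 × 10167 = 2040 kg VSS/d.
R_O = Q·(S₀ − S) − 1.42·P_X = 10167 − 1.42 × 2040 = 7270 kg O₂/d.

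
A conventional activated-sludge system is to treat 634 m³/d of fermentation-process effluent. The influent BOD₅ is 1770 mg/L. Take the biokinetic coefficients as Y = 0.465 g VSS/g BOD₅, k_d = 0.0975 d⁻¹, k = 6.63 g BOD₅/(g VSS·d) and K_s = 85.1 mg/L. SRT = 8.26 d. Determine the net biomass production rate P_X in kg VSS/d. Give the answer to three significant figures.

From the Monod/SRT balance for a CMAS, S = K_s·(1+k_d θ_c)/[θ_c·(Y k − k_d) − 1] = 85.1 × (1 + 0.0975 × 8.26) / [8.26 × (0.465 × 6.63 − 0.0975) − 1] = 153.6 / 23.66 = 6.494 mg/L.
Correct the yield for decay: Y_obs = Y/(1 + k_d θ_c) = 0.465 / (1 + 0.0975 × 8.26) = 0.465 / 1.805 = 0.2576.
Q·(S₀ − S) = 634 × (1770 − 6.49) × 10⁻³ = 1118 kg/d removed.
Net biomass production P_X = Y_obs × Q·(S₀ − S) = 0.2576 × 1118 = 288.0 kg VSS/d.

P_X ≈ 288 kg VSS/d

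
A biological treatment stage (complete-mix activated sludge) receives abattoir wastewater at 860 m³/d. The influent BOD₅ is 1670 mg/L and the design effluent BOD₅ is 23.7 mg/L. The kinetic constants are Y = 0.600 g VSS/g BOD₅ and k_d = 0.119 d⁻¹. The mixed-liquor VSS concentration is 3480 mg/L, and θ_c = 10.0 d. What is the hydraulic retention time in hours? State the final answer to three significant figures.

Steady-state biomass mass balance: V·X·(1 + k_d·θ_c) = Y·Q·(S₀ − S)·θ_c, so V = 0.600 × 860 × (1670 − 23.7) × 10.0 / [3480 × (1 + 0.119 × 10.0)] = 8.49×10^6 / 7621 = 1115 m³.
Hydraulic retention time τ = V/Q = 1115 / 860 = 1.296 d = 31.11 h.

τ ≈ 31.1 h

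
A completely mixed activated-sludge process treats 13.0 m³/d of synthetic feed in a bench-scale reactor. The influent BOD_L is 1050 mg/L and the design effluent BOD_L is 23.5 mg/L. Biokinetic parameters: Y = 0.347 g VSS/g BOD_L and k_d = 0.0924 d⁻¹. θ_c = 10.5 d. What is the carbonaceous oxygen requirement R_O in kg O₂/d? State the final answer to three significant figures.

Y_obs = Y / (1 + k_d θ_c) = 0.347 / (1 + 0.0924 × 10.5) = 0.347 / 1.970 = 0.1761.
Substrate removed = Q·(S₀ − S) = 13.0 m³/d × (1050 − 23.5) g/m³ = 1.33×10^4 g/d = 13.34 kg/d.
P_X = Y_obs·Q·(S₀ − S) = 0.1761 × 13.34 = 2.350 kg VSS/d.
R_O = Q·ΔS − 1.42 P_X = 13.34 − 3.337 = 10.01 kg O₂/d.

R_O ≈ 10.0 kg O₂/d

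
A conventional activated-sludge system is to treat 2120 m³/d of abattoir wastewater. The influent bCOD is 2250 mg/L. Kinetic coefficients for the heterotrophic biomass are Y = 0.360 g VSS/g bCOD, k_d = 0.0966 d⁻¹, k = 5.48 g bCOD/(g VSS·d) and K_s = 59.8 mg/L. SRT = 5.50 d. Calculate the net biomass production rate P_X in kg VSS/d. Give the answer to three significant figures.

P_X ≈ 1120 kg VSS/d

For a completely mixed reactor with recycle the Lawrence–McCarty relation gives S = K_s·(1 + k_d·θ_c) / [θ_c·(Y·k − k_d) − 1] = 59.8 × (1 + 0.0966 × 5.50) / [5.50 × (0.360 × 5.48 − 0.0966) − 1] = 91.57 / 9.319 = 9.826 mg/L.
The observed yield is Y_obs = Y/(1 + k_d·θ_c) = 0.360 / (1 + 0.0966 × 5.50) = 0.360 / 1.531 = 0.2351 g VSS per g bCOD removed.
Substrate removed = Q·(S₀ − S) = 2120 m³/d × (2250 − 9.83) g/m³ = 4.75×10^6 g/d = 4749 kg/d.
P_X = Y_obs · Q(S₀ − S) = 0.2351 × 4749 = 1117 kg VSS/d.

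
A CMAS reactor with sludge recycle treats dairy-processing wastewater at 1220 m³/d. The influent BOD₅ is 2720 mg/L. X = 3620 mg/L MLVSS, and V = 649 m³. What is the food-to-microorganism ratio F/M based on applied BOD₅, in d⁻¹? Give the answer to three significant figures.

F/M ≈ 1.41 d⁻¹

F/M = applied load / biomass = Q·S₀/(V·X) = 1220 × 2720 / (649.0 × 3620) = 1.412 d⁻¹.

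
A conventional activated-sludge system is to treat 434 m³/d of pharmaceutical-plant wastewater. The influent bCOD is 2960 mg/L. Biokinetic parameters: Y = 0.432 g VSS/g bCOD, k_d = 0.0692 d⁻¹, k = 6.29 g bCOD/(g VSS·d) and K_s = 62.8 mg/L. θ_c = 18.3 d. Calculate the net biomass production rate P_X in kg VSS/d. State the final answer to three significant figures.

P_X ≈ 245 kg VSS/d

Effluent substrate depends only on kinetics and SRT: S = K_s(1 + k_d θ_c) / [θ_c(Yk − k_d) − 1] = 62.8 × (1 + 0.0692 × 18.3) / [18.3 × (0.432 × 6.29 − 0.0692) − 1] = 142.3 / 47.46 = 2.999 mg/L.
Observed yield with endogenous decay: Y_obs = Y / (1 + k_d·θ_c) = 0.432 / (1 + 0.0692 × 18.3) = 0.432 / 2.266 = 0.1906 g VSS/g bCOD.
Mass of bCOD removed per day: Q(S₀ − S) = 434 × 2957 g/m³ = 1283 kg/d.
P_X = Y_obs · Q(S₀ − S) = 0.1906 × 1283 = 244.6 kg VSS/d.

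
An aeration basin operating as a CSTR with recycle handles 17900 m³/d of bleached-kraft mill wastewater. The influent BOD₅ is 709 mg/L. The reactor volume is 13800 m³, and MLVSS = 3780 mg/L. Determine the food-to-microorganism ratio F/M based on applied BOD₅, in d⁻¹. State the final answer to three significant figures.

F/M ≈ 0.243 d⁻¹

F/M = applied load / biomass = Q·S₀/(V·X) = 17900 × 709 / (13800 × 3780) = 0.2433 d⁻¹.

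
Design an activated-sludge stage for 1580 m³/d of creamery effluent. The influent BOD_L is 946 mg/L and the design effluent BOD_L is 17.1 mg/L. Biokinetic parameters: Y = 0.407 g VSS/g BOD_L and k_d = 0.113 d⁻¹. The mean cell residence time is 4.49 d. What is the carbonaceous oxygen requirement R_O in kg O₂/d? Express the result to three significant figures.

Observed yield with endogenous decay: Y_obs = Y / (1 + k_d·θ_c) = 0.407 / (1 + 0.113 × 4.49) = 0.407 / 1.507 = 0.2700 g VSS/g BOD_L.
ΔS = 946 − 17.1 = 928.9 mg/L, so the substrate removal rate is 1580 × 928.9/1000 = 1468 kg BOD_L/d.
Biomass synthesised: P_X = Y_obs × 1468 = 396.3 kg VSS/d.
R_O = Q·(S₀ − S) − 1.42·P_X = 1468 − 1.42 × 396.3 = 904.9 kg O₂/d.

R_O ≈ 905 kg O₂/d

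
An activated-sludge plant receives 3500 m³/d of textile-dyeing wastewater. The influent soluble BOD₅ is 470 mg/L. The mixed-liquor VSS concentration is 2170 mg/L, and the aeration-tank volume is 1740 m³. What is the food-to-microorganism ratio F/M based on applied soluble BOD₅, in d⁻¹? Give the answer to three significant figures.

F/M = Q·S₀ / (V·X) = 3500 × 470 / (1740 × 2170) = 0.4357 g soluble BOD₅·(g VSS·d)⁻¹.

F/M ≈ 0.436 d⁻¹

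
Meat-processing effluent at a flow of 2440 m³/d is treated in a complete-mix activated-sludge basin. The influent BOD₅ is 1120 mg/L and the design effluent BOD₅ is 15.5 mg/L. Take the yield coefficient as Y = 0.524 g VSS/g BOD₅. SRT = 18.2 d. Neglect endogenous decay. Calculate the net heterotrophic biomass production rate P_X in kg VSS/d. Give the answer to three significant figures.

With endogenous decay neglected, the observed yield equals the true yield: Y_obs = Y = 0.524 g VSS/g BOD₅.
ΔS = 1120 − 15.5 = 1104 mg/L, so the substrate removal rate is 2440 × 1104/1000 = 2695 kg BOD₅/d.
Net biomass production P_X = Y_obs × Q·(S₀ − S) = 0.5240 × 2695 = 1412 kg VSS/d.

P_X ≈ 1410 kg VSS/d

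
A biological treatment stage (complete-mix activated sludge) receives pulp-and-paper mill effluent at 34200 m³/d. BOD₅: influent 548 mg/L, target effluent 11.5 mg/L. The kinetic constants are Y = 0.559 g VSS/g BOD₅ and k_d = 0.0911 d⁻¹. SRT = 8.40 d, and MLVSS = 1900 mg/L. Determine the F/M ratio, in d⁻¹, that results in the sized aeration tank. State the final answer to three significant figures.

F/M ≈ 0.384 d⁻¹

Steady-state biomass mass balance: V·X·(1 + k_d·θ_c) = Y·Q·(S₀ − S)·θ_c, so V = 0.559 × 34200 × (548 − 11.5) × 8.40 / [1900 × (1 + 0.0911 × 8.40)] = 8.62×10^7 / 3354 = 25688 m³.
Food-to-microorganism ratio F/M = Q S₀ / (V X) = 34200 × 548 / (25688 × 1900) = 0.3840 d⁻¹.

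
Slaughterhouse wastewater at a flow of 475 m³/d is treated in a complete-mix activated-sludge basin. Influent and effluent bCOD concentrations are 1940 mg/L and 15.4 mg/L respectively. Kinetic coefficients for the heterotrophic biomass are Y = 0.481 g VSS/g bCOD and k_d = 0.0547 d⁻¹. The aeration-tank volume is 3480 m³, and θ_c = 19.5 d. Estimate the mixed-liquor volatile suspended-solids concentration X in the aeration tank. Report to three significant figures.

Solving the biomass balance for X: X = Y Q (S₀−S) θ_c / [V (1+k_d θ_c)] = 0.481 × 475 × (1940 − 15.4) × 19.5 / [3480 × (1 + 0.0547 × 19.5)] = 1192 mg/L.

X ≈ 1190 mg/L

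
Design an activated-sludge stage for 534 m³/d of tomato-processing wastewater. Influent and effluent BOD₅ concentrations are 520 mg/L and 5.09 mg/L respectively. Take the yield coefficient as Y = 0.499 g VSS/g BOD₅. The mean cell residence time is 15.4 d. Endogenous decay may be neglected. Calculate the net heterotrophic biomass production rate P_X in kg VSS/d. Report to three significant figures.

Since k_d ≈ 0, Y_obs = Y = 0.499 g VSS/g BOD₅.
ΔS = 520 − 5.09 = 514.9 mg/L, so the substrate removal rate is 534 × 514.9/1000 = 275.0 kg BOD₅/d.
P_X = Y_obs · Q(S₀ − S) = 0.4990 × 275.0 = 137.2 kg VSS/d.

P_X ≈ 137 kg VSS/d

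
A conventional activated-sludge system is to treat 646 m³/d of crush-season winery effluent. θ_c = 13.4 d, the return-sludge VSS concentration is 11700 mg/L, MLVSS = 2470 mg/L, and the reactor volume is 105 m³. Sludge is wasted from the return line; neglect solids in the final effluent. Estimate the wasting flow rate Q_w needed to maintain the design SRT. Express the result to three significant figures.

Q_w = (V·X)/(θ_c X_r) = 105.0 × 2470 / (13.4 × 11700) = 1.654 m³/d.

Q_w ≈ 1.65 m³/d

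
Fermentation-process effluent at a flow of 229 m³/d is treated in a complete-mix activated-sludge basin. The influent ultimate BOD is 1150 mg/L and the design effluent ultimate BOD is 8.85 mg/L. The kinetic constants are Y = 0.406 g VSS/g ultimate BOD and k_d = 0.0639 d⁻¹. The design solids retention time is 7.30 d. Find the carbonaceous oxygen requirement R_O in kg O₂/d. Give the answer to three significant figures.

R_O ≈ 159 kg O₂/d

Observed yield with endogenous decay: Y_obs = Y / (1 + k_d·θ_c) = 0.406 / (1 + 0.0639 × 7.30) = 0.406 / 1.466 = 0.2769 g VSS/g ultimate BOD.
Mass of ultimate BOD removed per day: Q(S₀ − S) = 229 × 1141 g/m³ = 261.3 kg/d.
P_X = Y_obs·Q·(S₀ − S) = 0.2769 × 261.3 = 72.35 kg VSS/d.
Carbonaceous O₂ demand = substrate oxidised − cell-mass equivalent = 261.3 − 1.42 × 72.35 = 158.6 kg O₂/d.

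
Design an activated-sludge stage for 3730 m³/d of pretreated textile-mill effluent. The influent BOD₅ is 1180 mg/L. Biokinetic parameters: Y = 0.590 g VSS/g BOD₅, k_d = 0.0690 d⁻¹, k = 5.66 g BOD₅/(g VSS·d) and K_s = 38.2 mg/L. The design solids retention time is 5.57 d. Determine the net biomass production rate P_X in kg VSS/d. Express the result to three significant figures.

P_X ≈ 1870 kg VSS/d

From the Monod/SRT balance for a CMAS, S = K_s·(1+k_d θ_c)/[θ_c·(Y k − k_d) − 1] = 38.2 × (1 + 0.0690 × 5.57) / [5.57 × (0.590 × 5.66 − 0.0690) − 1] = 52.88 / 17.22 = 3.072 mg/L.
Correct the yield for decay: Y_obs = Y/(1 + k_d θ_c) = 0.590 / (1 + 0.0690 × 5.57) = 0.590 / 1.384 = 0.4262.
Substrate removed = Q·(S₀ − S) = 3730 m³/d × (1180 − 3.07) g/m³ = 4.39×10^6 g/d = 4390 kg/d.
Net biomass production P_X = Y_obs × Q·(S₀ − S) = 0.4262 × 4390 = 1871 kg VSS/d.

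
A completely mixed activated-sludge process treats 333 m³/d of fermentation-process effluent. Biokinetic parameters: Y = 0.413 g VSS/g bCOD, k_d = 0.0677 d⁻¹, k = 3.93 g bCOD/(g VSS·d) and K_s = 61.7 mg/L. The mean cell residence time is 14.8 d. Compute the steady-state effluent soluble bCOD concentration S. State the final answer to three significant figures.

S ≈ 5.61 mg/L

Effluent substrate depends only on kinetics and SRT: S = K_s(1 + k_d θ_c) / [θ_c(Yk − k_d) − 1] = 61.7 × (1 + 0.0677 × 14.8) / [14.8 × (0.413 × 3.93 − 0.0677) − 1] = 123.5 / 22.02 = 5.610 mg/L.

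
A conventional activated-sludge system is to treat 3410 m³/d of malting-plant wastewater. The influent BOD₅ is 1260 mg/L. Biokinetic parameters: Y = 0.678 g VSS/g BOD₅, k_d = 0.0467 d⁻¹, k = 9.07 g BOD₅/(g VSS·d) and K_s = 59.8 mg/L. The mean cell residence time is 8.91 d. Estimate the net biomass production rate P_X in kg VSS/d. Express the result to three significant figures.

P_X ≈ 2050 kg VSS/d

For a completely mixed reactor with recycle the Lawrence–McCarty relation gives S = K_s·(1 + k_d·θ_c) / [θ_c·(Y·k − k_d) − 1] = 59.8 × (1 + 0.0467 × 8.91) / [8.91 × (0.678 × 9.07 − 0.0467) − 1] = 84.68 / 53.38 = 1.587 mg/L.
Observed yield with endogenous decay: Y_obs = Y / (1 + k_d·θ_c) = 0.678 / (1 + 0.0467 × 8.91) = 0.678 / 1.416 = 0.4788 g VSS/g BOD₅.
Mass of BOD₅ removed per day: Q(S₀ − S) = 3410 × 1258 g/m³ = 4291 kg/d.
Biomass produced: P_X = Y_obs·Q·ΔS = 0.4788 × 4291 ≈ 2055 kg VSS/d.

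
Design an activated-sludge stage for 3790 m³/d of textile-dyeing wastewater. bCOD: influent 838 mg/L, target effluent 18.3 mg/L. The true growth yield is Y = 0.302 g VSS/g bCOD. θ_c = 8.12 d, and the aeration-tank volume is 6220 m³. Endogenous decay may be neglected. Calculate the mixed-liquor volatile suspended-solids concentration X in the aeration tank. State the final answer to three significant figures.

X ≈ 1220 mg/L

From V·X = Y·Q·(S₀ − S)·θ_c (decay neglected): X = 0.302 × 3790 × (838 − 18.3) × 8.12 / 6220 = 1225 mg/L.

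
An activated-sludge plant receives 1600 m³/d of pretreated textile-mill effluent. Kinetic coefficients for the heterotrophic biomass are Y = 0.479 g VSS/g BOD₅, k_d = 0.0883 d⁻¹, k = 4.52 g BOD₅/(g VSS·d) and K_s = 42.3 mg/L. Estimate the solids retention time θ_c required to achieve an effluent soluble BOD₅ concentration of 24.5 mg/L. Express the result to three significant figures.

θ_c ≈ 1.42 d

At the target effluent, Y k S/(K_s+S) = 0.479×4.52×24.5/66.80 = 0.7941 d⁻¹.
1/θ_c = 0.7941 − 0.0883 = 0.7058 d⁻¹, so θ_c = 1.417 d.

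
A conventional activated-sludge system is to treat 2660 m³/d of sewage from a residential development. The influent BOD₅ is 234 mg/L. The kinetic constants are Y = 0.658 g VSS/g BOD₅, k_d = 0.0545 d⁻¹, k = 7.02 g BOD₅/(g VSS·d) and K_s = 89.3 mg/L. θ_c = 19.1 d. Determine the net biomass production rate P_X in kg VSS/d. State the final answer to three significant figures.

For a completely mixed reactor with recycle the Lawrence–McCarty relation gives S = K_s·(1 + k_d·θ_c) / [θ_c·(Y·k − k_d) − 1] = 89.3 × (1 + 0.0545 × 19.1) / [19.1 × (0.658 × 7.02 − 0.0545) − 1] = 182.3 / 86.19 = 2.115 mg/L.
Observed yield with endogenous decay: Y_obs = Y / (1 + k_d·θ_c) = 0.658 / (1 + 0.0545 × 19.1) = 0.658 / 2.041 = 0.3224 g VSS/g BOD₅.
Substrate removed = Q·(S₀ − S) = 2660 m³/d × (234 − 2.11) g/m³ = 6.17×10^5 g/d = 616.8 kg/d.
Net biomass production P_X = Y_obs × Q·(S₀ − S) = 0.3224 × 616.8 = 198.9 kg VSS/d.

P_X ≈ 199 kg VSS/d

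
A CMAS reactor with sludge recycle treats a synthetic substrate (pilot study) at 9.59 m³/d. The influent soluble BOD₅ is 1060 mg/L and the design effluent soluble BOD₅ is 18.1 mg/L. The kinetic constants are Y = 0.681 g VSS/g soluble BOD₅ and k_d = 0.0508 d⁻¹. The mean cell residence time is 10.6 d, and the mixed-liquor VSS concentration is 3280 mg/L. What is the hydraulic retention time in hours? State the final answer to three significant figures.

From the SRT design equation V = Y Q (S₀−S) θ_c / [X (1 + k_d θ_c)] = 0.681 × 9.59 × (1060 − 18.1) × 10.6 / [3280 × (1 + 0.0508 × 10.6)] = 7.21×10^4 / 5046 = 14.29 m³.
HRT = V/Q = 14.29 m³ / 9.59 m³·d⁻¹ = 1.490 d × 24 = 35.77 h.

τ ≈ 35.8 h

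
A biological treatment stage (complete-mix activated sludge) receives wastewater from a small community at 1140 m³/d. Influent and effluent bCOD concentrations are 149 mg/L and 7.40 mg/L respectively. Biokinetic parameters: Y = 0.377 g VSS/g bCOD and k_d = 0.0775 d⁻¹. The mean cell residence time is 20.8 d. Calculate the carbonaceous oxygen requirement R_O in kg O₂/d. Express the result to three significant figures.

R_O ≈ 128 kg O₂/d

Observed yield with endogenous decay: Y_obs = Y / (1 + k_d·θ_c) = 0.377 / (1 + 0.0775 × 20.8) = 0.377 / 2.612 = 0.1443 g VSS/g bCOD.
Q·(S₀ − S) = 1140 × (149 − 7.40) × 10⁻³ = 161.4 kg/d removed.
P_X = Y_obs·Q·(S₀ − S) = 0.1443 × 161.4 = 23.30 kg VSS/d.
R_O = Q·(S₀ − S) − 1.42·P_X = 161.4 − 1.42 × 23.30 = 128.3 kg O₂/d.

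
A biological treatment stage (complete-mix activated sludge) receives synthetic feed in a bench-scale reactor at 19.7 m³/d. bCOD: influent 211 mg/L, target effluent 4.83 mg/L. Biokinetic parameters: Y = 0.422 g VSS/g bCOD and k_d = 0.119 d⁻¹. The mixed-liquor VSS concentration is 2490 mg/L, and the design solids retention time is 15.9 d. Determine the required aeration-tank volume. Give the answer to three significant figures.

V ≈ 3.78 m³

From the SRT design equation V = Y Q (S₀−S) θ_c / [X (1 + k_d θ_c)] = 0.422 × 19.7 × (211 − 4.83) × 15.9 / [2490 × (1 + 0.119 × 15.9)] = 2.73×10^4 / 7201 = 3.784 m³.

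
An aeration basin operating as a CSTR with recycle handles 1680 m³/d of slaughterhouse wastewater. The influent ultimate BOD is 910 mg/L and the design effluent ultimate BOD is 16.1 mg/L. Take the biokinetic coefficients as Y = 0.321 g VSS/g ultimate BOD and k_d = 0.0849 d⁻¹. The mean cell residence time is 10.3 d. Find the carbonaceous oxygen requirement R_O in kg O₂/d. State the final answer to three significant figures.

Y_obs = Y / (1 + k_d θ_c) = 0.321 / (1 + 0.0849 × 10.3) = 0.321 / 1.874 = 0.1712.
Mass of ultimate BOD removed per day: Q(S₀ − S) = 1680 × 893.9 g/m³ = 1502 kg/d.
Biomass synthesised: P_X = Y_obs × 1502 = 257.2 kg VSS/d.
R_O = Q·(S₀ − S) − 1.42·P_X = 1502 − 1.42 × 257.2 = 1137 kg O₂/d.

R_O ≈ 1140 kg O₂/d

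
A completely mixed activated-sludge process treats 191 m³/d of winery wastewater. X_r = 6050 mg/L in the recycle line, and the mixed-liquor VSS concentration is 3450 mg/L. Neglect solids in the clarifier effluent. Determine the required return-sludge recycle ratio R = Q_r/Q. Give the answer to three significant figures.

R ≈ 1.33

Mass balance around the secondary clarifier (neglecting effluent solids): R = X / (X_r − X) = 3450 / (6050 − 3450) = 1.327.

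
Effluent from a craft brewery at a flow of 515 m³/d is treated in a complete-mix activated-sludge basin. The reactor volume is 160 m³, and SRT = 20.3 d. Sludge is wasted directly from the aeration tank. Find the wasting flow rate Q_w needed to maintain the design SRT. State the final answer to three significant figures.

Wasting from the aeration tank: Q_w = V / θ_c = 160.0 / 20.3 = 7.882 m³/d.

Q_w ≈ 7.88 m³/d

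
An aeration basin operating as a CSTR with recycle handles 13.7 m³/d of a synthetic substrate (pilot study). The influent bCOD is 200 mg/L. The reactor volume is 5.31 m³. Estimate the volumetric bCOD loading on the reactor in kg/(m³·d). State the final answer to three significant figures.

L_v ≈ 0.516 kg bCOD/(m³·d)

Applied bCOD load per unit volume = Q·S₀/V = (13.7 × 200/1000)/5.310 = 0.5160 kg bCOD·m⁻³·d⁻¹.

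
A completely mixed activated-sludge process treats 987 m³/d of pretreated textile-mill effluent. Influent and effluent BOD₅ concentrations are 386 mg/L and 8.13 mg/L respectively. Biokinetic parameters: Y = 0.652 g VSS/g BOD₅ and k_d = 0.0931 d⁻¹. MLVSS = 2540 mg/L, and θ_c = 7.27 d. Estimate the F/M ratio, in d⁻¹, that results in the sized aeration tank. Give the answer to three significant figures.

F/M ≈ 0.361 d⁻¹

From the SRT design equation V = Y Q (S₀−S) θ_c / [X (1 + k_d θ_c)] = 0.652 × 987 × (386 − 8.13) × 7.27 / [2540 × (1 + 0.0931 × 7.27)] = 1.77×10^6 / 4259 = 415.1 m³.
F/M = applied load / biomass = Q·S₀/(V·X) = 987 × 386 / (415.1 × 2540) = 0.3614 d⁻¹.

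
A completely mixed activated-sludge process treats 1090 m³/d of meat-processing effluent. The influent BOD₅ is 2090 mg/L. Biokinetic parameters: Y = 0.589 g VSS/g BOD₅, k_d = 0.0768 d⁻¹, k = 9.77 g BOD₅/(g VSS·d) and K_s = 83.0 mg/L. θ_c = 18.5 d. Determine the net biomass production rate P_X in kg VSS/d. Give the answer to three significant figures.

P_X ≈ 554 kg VSS/d

Effluent substrate depends only on kinetics and SRT: S = K_s(1 + k_d θ_c) / [θ_c(Yk − k_d) − 1] = 83.0 × (1 + 0.0768 × 18.5) / [18.5 × (0.589 × 9.77 − 0.0768) − 1] = 200.9 / 104.0 = 1.931 mg/L.
The observed yield is Y_obs = Y/(1 + k_d·θ_c) = 0.589 / (1 + 0.0768 × 18.5) = 0.589 / 2.421 = 0.2433 g VSS per g BOD₅ removed.
Mass of BOD₅ removed per day: Q(S₀ − S) = 1090 × 2088 g/m³ = 2276 kg/d.
So the net sludge growth is P_X = 0.2433 × 2276 = 553.8 kg VSS/d.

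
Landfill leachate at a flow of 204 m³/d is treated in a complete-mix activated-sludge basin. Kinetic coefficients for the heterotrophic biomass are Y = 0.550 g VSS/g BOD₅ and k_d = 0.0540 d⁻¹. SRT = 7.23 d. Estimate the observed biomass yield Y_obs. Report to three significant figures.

Y_obs ≈ 0.396 g VSS/g BOD₅

Observed yield with endogenous decay: Y_obs = Y / (1 + k_d·θ_c) = 0.550 / (1 + 0.0540 × 7.23) = 0.550 / 1.390 = 0.3956 g VSS/g BOD₅.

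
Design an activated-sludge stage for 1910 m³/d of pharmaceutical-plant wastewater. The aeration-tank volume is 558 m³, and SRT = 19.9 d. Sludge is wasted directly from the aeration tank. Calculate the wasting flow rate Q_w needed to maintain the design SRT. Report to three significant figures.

Wasting from the aeration tank: Q_w = V / θ_c = 558.0 / 19.9 = 28.04 m³/d.

Q_w ≈ 28.0 m³/d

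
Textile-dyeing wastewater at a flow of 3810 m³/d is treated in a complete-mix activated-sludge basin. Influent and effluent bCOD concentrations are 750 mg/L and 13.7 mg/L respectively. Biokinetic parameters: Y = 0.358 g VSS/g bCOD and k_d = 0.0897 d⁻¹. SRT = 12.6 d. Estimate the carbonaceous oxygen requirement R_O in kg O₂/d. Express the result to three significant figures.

Correct the yield for decay: Y_obs = Y/(1 + k_d θ_c) = 0.358 / (1 + 0.0897 × 12.6) = 0.358 / 2.130 = 0.1681.
ΔS = 750 − 13.7 = 736.3 mg/L, so the substrate removal rate is 3810 × 736.3/1000 = 2805 kg bCOD/d.
Net sludge production P_X = 0.1681 × 2805 = 471.5 kg VSS/d.
R_O = Q·ΔS − 1.42 P_X = 2805 − 669.5 = 2136 kg O₂/d.

R_O ≈ 2140 kg O₂/d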